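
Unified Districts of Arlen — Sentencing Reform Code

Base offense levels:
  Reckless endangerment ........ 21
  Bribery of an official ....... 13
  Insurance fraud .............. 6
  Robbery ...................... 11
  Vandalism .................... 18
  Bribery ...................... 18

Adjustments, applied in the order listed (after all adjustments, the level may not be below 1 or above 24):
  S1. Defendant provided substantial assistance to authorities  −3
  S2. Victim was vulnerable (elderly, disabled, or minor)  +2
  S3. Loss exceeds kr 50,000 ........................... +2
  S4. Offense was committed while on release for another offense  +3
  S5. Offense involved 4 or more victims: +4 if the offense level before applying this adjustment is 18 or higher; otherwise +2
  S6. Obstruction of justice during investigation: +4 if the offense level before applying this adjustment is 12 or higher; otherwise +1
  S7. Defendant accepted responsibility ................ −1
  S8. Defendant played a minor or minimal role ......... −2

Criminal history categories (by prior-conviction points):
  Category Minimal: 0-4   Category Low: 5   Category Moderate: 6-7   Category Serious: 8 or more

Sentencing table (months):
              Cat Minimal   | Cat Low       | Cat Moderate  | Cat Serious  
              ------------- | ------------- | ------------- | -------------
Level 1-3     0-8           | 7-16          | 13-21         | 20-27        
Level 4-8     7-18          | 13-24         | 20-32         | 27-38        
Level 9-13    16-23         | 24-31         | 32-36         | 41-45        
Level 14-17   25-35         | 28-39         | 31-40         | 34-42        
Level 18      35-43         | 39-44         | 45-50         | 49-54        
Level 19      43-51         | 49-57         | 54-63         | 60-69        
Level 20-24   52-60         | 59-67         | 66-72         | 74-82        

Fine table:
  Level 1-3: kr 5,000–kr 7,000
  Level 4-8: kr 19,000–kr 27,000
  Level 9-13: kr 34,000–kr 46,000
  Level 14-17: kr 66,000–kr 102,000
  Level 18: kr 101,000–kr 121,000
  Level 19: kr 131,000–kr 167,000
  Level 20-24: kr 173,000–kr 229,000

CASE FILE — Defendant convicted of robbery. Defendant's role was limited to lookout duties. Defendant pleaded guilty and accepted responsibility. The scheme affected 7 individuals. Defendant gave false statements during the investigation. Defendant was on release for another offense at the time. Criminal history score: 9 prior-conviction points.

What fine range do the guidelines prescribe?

Base offense level for robbery: 11.
S4 applies: 11 + 3 = 14.
S5 applies (level before this adjustment is 14 < 18, so +2): 14 + 2 = 16.
S6 applies (level before this adjustment is 16 ≥ 12, so +4): 16 + 4 = 20.
S7 applies: 20 − 1 = 19.
S8 applies: 19 − 2 = 17.
Final offense level: 17.
Level 17 falls in the 14-17 band.
Fine table: Level 14-17 → kr 66,000–kr 102,000.

kr 66,000–kr 102,000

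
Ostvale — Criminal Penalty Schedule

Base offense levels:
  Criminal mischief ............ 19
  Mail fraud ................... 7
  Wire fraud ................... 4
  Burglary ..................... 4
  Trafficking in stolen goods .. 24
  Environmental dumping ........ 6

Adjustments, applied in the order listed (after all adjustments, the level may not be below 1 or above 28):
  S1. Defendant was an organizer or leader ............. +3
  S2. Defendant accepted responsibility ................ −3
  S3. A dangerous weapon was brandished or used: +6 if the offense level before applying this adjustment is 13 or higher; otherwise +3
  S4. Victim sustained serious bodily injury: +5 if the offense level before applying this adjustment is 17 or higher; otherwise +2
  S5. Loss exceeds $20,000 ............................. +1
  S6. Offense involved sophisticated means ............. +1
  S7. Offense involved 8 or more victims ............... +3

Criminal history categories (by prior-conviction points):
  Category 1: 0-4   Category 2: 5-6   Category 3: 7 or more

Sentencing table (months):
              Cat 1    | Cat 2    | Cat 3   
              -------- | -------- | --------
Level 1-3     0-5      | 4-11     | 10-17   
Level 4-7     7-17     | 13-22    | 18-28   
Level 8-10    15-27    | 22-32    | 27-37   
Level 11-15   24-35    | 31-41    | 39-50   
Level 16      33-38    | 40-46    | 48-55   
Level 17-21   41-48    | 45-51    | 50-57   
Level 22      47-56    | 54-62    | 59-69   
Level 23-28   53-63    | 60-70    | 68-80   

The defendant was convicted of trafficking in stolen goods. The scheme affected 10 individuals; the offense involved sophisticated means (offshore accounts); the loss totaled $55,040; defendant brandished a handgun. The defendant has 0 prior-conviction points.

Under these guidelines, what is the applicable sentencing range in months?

Base offense level for trafficking in stolen goods: 24.
S2 does not apply.
S3 applies (level before this adjustment is 24 ≥ 13, so +6): 24 + 6 = 30.
S5 applies: 30 + 1 = 31.
S6 applies: 31 + 1 = 32.
S7 applies: 32 + 3 = 35.
Level 35 exceeds the maximum of 28; capped at 28.
Final offense level: 28.
Criminal history: 0 prior points → Category 1 (0-4).
Level 28 falls in the 23-28 band.
Grid: Level 23-28 × Category 1 = 53-63 months.

53-63 months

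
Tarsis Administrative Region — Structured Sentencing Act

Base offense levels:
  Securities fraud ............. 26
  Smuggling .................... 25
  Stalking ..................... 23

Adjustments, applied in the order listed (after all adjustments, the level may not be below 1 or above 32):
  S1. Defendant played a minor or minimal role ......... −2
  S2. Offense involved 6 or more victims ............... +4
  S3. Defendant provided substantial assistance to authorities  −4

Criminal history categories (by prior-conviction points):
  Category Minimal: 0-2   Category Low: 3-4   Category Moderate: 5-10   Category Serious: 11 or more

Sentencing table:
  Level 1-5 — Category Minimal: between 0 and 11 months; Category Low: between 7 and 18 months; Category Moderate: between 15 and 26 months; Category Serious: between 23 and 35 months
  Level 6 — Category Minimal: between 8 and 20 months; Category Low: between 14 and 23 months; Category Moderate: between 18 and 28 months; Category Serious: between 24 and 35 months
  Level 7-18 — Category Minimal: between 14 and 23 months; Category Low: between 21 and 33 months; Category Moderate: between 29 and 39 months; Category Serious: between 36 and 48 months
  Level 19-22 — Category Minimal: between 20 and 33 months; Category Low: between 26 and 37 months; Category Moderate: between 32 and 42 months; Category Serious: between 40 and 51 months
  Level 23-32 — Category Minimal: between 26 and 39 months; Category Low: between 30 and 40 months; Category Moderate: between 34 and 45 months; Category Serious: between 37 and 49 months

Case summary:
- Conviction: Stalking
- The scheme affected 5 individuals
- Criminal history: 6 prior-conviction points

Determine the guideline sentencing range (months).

34-45 months

Base offense level for stalking: 23.
Final offense level: 23.
Criminal history: 6 prior points → Category Moderate (5-10).
Level 23 falls in the 23-32 band.
Grid: Level 23-32 × Category Moderate = 34-45 months.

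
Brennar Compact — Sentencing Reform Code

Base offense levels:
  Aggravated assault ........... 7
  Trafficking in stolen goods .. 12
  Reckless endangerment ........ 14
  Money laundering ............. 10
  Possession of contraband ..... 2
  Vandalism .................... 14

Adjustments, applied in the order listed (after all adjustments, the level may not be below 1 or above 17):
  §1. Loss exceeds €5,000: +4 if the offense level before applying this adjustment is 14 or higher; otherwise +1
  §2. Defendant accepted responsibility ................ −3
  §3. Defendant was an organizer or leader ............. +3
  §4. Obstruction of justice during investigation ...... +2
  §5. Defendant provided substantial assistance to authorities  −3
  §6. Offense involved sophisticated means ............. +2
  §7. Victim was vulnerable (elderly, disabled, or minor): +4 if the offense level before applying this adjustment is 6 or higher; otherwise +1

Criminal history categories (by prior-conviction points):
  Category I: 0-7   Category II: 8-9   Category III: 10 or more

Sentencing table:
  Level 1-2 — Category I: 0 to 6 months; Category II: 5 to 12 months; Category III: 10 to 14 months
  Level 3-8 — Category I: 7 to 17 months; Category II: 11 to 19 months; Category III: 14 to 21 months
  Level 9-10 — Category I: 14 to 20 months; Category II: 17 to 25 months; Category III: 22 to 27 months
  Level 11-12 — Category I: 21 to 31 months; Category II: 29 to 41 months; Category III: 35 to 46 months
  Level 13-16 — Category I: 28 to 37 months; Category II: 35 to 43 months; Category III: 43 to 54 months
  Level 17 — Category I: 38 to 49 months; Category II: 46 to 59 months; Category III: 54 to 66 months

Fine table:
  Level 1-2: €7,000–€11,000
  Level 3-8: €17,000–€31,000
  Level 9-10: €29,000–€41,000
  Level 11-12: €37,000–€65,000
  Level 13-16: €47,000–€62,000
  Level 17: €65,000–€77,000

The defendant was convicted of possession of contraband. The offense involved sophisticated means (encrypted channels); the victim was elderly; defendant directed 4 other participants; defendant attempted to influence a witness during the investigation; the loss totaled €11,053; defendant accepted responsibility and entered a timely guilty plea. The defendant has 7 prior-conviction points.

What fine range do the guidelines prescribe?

€37,000–€65,000

Base offense level for possession of contraband: 2.
§1 applies (level before this adjustment is 2 < 14, so +1): 2 + 1 = 3.
§2 applies: 3 − 3 = 0.
§3 applies: 0 + 3 = 3.
§4 applies: 3 + 2 = 5.
§6 applies: 5 + 2 = 7.
§7 applies (level before this adjustment is 7 ≥ 6, so +4): 7 + 4 = 11.
Final offense level: 11.
Level 11 falls in the 11-12 band.
Fine table: Level 11-12 → €37,000–€65,000.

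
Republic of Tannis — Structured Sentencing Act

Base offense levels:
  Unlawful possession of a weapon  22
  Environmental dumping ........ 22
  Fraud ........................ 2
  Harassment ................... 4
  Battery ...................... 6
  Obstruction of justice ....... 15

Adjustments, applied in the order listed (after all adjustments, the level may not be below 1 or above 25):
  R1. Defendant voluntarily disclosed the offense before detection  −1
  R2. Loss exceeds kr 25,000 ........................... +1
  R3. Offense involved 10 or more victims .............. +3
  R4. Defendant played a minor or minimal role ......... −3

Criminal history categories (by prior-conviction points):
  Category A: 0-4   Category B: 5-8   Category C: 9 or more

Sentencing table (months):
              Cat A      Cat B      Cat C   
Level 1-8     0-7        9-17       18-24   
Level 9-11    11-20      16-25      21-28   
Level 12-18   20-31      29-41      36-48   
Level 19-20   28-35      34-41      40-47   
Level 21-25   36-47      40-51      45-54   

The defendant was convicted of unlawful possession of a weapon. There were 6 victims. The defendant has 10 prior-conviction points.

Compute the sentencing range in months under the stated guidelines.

45-54 months

Base offense level for unlawful possession of a weapon: 22.
Final offense level: 22.
Criminal history: 10 prior points → Category C (9+).
Level 22 falls in the 21-25 band.
Grid: Level 21-25 × Category C = 45-54 months.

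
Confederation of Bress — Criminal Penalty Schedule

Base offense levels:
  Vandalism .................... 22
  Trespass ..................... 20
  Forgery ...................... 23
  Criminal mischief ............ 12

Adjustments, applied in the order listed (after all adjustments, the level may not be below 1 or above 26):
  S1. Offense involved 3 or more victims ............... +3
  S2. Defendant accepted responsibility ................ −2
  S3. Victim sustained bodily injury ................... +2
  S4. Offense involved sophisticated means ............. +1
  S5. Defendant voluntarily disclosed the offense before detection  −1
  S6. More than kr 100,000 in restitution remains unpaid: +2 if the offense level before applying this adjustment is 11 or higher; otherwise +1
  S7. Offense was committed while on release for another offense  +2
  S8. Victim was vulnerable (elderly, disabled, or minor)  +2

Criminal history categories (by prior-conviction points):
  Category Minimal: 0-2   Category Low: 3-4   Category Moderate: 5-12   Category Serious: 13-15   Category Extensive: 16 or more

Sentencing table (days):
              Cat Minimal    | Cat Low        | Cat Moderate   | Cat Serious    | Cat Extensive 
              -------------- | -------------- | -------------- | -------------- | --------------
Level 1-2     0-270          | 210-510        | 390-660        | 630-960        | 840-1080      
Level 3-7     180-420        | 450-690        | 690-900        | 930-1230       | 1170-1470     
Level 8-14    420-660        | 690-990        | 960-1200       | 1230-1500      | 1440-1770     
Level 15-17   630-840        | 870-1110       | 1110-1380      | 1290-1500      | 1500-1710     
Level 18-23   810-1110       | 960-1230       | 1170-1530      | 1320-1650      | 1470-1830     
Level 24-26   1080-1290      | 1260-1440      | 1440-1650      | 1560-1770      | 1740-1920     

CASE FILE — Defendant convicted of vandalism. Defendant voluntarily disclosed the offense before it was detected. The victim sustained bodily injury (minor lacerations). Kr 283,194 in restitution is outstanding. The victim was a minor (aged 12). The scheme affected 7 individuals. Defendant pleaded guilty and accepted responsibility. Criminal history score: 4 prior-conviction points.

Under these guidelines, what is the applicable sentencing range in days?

Base offense level for vandalism: 22.
S1 applies: 22 + 3 = 25.
S2 applies: 25 − 2 = 23.
S3 applies: 23 + 2 = 25.
S5 applies: 25 − 1 = 24.
S6 applies (level before this adjustment is 24 ≥ 11, so +2): 24 + 2 = 26.
S8 applies: 26 + 2 = 28.
Level 28 exceeds the maximum of 26; capped at 26.
Final offense level: 26.
Criminal history: 4 prior points → Category Low (3-4).
Level 26 falls in the 24-26 band.
Grid: Level 24-26 × Category Low = 1260-1440 days.

1260-1440 days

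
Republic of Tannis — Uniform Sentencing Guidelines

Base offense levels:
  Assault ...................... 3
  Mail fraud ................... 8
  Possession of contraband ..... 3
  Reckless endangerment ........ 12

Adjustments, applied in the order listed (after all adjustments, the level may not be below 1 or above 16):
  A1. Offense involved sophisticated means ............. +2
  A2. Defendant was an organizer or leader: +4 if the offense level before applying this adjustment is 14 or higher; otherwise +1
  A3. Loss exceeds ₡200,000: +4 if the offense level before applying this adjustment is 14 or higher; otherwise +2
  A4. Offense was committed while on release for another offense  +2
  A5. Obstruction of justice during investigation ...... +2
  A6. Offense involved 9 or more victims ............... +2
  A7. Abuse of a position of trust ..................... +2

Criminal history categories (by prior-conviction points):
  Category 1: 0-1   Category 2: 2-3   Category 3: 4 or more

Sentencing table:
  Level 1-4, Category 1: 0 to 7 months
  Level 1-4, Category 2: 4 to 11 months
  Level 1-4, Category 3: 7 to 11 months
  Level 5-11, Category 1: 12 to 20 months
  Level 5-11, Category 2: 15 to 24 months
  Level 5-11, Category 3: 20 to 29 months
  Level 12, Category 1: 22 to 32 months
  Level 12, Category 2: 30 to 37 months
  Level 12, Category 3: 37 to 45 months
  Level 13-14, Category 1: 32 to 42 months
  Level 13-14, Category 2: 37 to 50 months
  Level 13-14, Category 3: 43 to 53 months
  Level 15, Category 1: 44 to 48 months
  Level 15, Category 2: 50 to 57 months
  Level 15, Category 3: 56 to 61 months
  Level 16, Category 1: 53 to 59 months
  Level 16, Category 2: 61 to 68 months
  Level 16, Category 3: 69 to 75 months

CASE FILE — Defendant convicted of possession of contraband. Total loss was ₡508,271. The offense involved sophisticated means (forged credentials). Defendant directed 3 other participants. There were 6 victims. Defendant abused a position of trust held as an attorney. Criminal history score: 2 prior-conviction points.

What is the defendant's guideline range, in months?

Base offense level for possession of contraband: 3.
A1 applies: 3 + 2 = 5.
A2 applies (level before this adjustment is 5 < 14, so +1): 5 + 1 = 6.
A3 applies (level before this adjustment is 6 < 14, so +2): 6 + 2 = 8.
A4 does not apply.
A5 does not apply.
A7 applies: 8 + 2 = 10.
Final offense level: 10.
Criminal history: 2 prior points → Category 2 (2-3).
Level 10 falls in the 5-11 band.
Grid: Level 5-11 × Category 2 = 15-24 months.

15-24 months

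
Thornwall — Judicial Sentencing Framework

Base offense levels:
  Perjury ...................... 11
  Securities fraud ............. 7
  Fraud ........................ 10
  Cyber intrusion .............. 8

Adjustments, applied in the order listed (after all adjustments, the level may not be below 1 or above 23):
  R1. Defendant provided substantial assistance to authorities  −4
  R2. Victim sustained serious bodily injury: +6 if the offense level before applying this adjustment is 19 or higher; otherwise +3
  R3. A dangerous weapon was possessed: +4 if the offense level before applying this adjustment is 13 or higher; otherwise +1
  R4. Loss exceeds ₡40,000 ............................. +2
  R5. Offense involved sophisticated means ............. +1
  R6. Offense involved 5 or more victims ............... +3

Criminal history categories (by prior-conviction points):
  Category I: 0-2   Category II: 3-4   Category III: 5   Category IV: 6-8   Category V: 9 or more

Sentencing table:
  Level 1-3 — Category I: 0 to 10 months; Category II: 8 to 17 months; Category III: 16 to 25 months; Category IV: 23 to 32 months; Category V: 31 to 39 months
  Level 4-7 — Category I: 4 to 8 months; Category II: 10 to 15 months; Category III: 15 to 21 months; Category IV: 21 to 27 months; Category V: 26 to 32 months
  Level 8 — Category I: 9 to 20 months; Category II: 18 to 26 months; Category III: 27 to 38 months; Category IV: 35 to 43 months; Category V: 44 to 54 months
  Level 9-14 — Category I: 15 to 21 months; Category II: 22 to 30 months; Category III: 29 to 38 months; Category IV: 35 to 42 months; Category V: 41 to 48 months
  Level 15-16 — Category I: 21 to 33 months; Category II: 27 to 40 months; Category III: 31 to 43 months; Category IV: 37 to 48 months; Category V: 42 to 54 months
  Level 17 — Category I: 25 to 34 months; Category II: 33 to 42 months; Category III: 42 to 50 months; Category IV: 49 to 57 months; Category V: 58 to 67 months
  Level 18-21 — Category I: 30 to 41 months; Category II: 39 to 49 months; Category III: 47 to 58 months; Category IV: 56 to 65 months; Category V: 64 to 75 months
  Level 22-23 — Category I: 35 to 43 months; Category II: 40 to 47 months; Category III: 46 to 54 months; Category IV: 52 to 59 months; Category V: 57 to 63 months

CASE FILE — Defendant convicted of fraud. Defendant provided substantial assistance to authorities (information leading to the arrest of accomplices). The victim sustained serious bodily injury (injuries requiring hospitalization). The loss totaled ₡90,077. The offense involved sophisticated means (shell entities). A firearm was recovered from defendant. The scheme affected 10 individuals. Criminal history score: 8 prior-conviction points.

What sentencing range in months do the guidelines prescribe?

Base offense level for fraud: 10.
R1 applies: 10 − 4 = 6.
R2 applies (level before this adjustment is 6 < 19, so +3): 6 + 3 = 9.
R3 applies (level before this adjustment is 9 < 13, so +1): 9 + 1 = 10.
R4 applies: 10 + 2 = 12.
R5 applies: 12 + 1 = 13.
R6 applies: 13 + 3 = 16.
Final offense level: 16.
Criminal history: 8 prior points → Category IV (6-8).
Level 16 falls in the 15-16 band.
Grid: Level 15-16 × Category IV = 37-48 months.

37-48 months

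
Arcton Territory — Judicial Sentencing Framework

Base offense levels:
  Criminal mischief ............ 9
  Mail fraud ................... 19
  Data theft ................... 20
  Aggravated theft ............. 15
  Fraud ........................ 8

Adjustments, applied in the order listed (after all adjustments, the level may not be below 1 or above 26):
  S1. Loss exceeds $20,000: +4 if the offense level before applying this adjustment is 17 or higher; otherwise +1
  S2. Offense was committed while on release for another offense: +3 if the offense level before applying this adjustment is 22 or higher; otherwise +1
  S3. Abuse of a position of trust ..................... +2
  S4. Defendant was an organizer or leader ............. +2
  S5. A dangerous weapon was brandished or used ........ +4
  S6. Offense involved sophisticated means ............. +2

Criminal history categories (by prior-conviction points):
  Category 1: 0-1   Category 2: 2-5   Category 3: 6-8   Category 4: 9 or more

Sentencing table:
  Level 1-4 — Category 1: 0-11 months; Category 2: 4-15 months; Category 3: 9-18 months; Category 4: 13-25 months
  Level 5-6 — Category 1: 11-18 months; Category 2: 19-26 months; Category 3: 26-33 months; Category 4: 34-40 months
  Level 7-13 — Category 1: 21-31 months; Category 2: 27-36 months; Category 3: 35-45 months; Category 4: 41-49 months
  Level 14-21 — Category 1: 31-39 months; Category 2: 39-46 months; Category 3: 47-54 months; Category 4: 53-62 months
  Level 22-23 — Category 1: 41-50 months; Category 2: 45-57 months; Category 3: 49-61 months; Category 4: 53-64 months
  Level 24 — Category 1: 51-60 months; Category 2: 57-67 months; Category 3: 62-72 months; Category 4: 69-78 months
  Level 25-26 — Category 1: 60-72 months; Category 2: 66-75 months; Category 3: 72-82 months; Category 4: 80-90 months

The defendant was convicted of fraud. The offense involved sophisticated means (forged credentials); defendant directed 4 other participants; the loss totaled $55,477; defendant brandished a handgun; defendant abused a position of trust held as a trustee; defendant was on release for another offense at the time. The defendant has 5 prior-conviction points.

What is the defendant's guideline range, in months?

Base offense level for fraud: 8.
S1 applies (level before this adjustment is 8 < 17, so +1): 8 + 1 = 9.
S2 applies (level before this adjustment is 9 < 22, so +1): 9 + 1 = 10.
S3 applies: 10 + 2 = 12.
S4 applies: 12 + 2 = 14.
S5 applies: 14 + 4 = 18.
S6 applies: 18 + 2 = 20.
Final offense level: 20.
Criminal history: 5 prior points → Category 2 (2-5).
Level 20 falls in the 14-21 band.
Grid: Level 14-21 × Category 2 = 39-46 months.

39-46 months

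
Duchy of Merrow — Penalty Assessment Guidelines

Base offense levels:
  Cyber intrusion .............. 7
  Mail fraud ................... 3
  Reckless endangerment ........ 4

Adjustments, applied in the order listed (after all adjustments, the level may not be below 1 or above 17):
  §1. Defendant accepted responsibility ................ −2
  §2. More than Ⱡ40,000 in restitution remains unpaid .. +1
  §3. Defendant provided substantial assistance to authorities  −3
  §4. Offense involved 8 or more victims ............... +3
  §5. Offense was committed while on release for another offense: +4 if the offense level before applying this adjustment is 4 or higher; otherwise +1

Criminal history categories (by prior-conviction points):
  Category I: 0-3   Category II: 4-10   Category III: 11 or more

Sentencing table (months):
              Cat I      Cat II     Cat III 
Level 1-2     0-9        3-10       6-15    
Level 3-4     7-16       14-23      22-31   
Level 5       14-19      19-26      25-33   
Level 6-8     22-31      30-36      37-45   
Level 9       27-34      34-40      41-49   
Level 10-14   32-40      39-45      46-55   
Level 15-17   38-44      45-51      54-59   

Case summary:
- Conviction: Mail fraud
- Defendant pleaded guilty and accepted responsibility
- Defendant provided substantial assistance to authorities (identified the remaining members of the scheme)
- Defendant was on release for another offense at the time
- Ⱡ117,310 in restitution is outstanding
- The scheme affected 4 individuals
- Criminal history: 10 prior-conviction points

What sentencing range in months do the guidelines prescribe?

3-10 months

Base offense level for mail fraud: 3.
§1 applies: 3 − 2 = 1.
§2 applies: 1 + 1 = 2.
§3 applies: 2 − 3 = -1.
§5 applies (level before this adjustment is -1 < 4, so +1): -1 + 1 = 0.
Level 0 is below the minimum of 1; floored at 1.
Final offense level: 1.
Criminal history: 10 prior points → Category II (4-10).
Level 1 falls in the 1-2 band.
Grid: Level 1-2 × Category II = 3-10 months.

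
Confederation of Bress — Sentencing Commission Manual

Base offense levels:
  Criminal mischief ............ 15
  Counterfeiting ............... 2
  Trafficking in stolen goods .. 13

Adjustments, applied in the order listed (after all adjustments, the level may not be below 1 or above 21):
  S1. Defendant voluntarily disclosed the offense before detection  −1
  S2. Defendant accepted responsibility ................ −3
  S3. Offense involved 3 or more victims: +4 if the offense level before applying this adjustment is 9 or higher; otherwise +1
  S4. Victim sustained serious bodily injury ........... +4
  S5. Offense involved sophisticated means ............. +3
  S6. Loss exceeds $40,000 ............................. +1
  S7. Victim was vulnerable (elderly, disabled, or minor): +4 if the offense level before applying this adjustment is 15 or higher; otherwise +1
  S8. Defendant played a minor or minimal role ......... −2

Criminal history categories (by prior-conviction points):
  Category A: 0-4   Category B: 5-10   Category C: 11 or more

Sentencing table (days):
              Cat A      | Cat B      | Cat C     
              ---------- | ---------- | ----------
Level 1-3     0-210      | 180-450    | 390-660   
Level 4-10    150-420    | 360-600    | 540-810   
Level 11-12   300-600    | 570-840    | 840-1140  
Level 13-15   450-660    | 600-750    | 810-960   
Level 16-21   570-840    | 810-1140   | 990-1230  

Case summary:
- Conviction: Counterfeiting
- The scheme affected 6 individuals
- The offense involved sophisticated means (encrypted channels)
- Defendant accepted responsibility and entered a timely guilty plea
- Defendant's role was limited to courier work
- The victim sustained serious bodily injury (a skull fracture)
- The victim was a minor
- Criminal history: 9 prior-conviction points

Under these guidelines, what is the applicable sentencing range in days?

360-600 days

Base offense level for counterfeiting: 2.
S1 does not apply.
S2 applies: 2 − 3 = -1.
S3 applies (level before this adjustment is -1 < 9, so +1): -1 + 1 = 0.
S4 applies: 0 + 4 = 4.
S5 applies: 4 + 3 = 7.
S6 does not apply.
S7 applies (level before this adjustment is 7 < 15, so +1): 7 + 1 = 8.
S8 applies: 8 − 2 = 6.
Final offense level: 6.
Criminal history: 9 prior points → Category B (5-10).
Level 6 falls in the 4-10 band.
Grid: Level 4-10 × Category B = 360-600 days.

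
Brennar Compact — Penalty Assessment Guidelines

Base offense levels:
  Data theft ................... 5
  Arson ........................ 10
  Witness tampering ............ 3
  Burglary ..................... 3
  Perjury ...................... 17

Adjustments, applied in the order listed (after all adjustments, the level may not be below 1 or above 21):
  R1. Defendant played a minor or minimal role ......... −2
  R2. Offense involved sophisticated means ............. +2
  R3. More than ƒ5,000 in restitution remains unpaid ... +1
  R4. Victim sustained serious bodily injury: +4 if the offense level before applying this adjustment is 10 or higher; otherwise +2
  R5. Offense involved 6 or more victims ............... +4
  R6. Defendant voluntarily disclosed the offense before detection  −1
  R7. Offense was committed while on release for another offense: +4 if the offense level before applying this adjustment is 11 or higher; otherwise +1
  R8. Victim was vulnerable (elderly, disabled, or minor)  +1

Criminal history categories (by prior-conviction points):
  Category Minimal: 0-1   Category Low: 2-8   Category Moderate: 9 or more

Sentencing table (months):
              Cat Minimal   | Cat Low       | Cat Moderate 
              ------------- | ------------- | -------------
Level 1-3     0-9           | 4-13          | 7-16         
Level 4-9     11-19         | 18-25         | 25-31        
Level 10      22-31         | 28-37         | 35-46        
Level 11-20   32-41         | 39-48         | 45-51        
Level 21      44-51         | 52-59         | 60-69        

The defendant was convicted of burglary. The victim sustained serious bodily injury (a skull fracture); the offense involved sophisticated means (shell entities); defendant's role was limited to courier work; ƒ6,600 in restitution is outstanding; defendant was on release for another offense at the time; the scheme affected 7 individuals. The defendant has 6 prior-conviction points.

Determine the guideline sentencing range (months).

Base offense level for burglary: 3.
R1 applies: 3 − 2 = 1.
R2 applies: 1 + 2 = 3.
R3 applies: 3 + 1 = 4.
R4 applies (level before this adjustment is 4 < 10, so +2): 4 + 2 = 6.
R5 applies: 6 + 4 = 10.
R7 applies (level before this adjustment is 10 < 11, so +1): 10 + 1 = 11.
Final offense level: 11.
Criminal history: 6 prior points → Category Low (2-8).
Level 11 falls in the 11-20 band.
Grid: Level 11-20 × Category Low = 39-48 months.

39-48 months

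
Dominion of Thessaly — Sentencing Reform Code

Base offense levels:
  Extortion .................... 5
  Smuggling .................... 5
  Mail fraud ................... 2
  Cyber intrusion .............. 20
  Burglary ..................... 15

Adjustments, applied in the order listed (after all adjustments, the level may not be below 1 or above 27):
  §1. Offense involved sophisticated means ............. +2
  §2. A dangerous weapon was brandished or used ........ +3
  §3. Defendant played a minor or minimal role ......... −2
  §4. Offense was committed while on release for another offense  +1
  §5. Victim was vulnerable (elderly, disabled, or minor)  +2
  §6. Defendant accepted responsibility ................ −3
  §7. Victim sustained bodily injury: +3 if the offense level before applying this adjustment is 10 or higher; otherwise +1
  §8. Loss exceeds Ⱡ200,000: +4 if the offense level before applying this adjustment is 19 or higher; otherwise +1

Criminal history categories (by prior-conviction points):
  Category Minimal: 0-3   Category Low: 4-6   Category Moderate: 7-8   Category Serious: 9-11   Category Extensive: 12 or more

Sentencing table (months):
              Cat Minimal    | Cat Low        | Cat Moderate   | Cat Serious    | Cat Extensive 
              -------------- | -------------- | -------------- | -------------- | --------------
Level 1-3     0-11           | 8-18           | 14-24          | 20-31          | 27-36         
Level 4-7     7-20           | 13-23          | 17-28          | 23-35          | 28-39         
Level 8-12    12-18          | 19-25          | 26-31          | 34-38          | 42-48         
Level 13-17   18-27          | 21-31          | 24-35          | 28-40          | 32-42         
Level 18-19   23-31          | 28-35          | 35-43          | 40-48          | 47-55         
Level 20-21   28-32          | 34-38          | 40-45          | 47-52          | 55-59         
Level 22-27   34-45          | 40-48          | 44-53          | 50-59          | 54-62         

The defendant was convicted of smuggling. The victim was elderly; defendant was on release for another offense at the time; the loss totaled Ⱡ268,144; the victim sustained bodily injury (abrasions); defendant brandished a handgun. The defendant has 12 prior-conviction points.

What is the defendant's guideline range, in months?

Base offense level for smuggling: 5.
§2 applies: 5 + 3 = 8.
§3 does not apply.
§4 applies: 8 + 1 = 9.
§5 applies: 9 + 2 = 11.
§6 does not apply.
§7 applies (level before this adjustment is 11 ≥ 10, so +3): 11 + 3 = 14.
§8 applies (level before this adjustment is 14 < 19, so +1): 14 + 1 = 15.
Final offense level: 15.
Criminal history: 12 prior points → Category Extensive (12+).
Level 15 falls in the 13-17 band.
Grid: Level 13-17 × Category Extensive = 32-42 months.

32-42 months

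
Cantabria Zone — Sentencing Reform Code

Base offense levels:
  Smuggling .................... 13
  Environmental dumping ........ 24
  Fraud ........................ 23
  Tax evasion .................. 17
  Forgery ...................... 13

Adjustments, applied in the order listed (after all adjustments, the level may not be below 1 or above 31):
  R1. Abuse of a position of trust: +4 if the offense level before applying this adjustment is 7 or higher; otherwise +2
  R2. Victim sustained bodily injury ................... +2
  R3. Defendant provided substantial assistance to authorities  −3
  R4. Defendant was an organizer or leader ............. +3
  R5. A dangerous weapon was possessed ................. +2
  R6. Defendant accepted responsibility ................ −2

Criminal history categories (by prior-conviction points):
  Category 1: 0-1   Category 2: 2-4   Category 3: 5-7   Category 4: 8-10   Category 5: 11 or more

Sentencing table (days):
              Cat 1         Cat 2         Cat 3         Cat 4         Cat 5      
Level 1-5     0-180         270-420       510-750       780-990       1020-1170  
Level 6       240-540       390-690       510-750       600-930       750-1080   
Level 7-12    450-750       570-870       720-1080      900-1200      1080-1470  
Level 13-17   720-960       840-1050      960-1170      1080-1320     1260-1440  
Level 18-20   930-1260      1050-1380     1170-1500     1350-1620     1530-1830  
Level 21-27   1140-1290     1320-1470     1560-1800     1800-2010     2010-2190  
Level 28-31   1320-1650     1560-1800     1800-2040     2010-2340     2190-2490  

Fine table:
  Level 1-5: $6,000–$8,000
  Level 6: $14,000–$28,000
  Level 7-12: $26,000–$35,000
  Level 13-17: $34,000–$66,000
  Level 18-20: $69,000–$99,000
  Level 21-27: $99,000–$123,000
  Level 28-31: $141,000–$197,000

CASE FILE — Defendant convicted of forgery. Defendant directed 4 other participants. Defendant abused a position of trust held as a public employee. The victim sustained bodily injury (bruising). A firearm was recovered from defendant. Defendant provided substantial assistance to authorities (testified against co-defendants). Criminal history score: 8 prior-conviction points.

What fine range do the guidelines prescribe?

Base offense level for forgery: 13.
R1 applies (level before this adjustment is 13 ≥ 7, so +4): 13 + 4 = 17.
R2 applies: 17 + 2 = 19.
R3 applies: 19 − 3 = 16.
R4 applies: 16 + 3 = 19.
R5 applies: 19 + 2 = 21.
Final offense level: 21.
Level 21 falls in the 21-27 band.
Fine table: Level 21-27 → $99,000–$123,000.

$99,000–$123,000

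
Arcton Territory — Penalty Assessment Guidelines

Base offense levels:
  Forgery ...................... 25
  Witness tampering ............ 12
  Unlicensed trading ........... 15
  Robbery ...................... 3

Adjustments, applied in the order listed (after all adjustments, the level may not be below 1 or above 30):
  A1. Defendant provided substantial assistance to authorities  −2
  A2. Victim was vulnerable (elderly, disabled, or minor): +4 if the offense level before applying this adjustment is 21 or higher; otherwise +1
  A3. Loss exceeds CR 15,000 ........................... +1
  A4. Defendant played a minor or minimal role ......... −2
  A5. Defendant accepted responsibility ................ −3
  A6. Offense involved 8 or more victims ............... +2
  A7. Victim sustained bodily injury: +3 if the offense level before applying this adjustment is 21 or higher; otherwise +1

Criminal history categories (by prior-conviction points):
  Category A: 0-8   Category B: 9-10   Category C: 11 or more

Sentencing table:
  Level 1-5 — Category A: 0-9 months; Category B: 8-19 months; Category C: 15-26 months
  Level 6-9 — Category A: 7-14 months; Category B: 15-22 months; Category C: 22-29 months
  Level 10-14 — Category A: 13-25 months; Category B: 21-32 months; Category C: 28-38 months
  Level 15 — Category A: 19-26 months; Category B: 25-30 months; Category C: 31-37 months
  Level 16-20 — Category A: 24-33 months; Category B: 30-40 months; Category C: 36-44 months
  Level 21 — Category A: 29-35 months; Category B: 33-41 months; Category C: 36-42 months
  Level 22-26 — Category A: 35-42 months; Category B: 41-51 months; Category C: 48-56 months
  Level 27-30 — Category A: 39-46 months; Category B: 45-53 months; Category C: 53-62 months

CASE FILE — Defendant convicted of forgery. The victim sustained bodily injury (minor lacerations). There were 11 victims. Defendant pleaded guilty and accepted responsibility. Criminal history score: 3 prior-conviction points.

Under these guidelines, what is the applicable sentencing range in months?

Base offense level for forgery: 25.
A1 does not apply.
A4 does not apply.
A5 applies: 25 − 3 = 22.
A6 applies: 22 + 2 = 24.
A7 applies (level before this adjustment is 24 ≥ 21, so +3): 24 + 3 = 27.
Final offense level: 27.
Criminal history: 3 prior points → Category A (0-8).
Level 27 falls in the 27-30 band.
Grid: Level 27-30 × Category A = 39-46 months.

39-46 months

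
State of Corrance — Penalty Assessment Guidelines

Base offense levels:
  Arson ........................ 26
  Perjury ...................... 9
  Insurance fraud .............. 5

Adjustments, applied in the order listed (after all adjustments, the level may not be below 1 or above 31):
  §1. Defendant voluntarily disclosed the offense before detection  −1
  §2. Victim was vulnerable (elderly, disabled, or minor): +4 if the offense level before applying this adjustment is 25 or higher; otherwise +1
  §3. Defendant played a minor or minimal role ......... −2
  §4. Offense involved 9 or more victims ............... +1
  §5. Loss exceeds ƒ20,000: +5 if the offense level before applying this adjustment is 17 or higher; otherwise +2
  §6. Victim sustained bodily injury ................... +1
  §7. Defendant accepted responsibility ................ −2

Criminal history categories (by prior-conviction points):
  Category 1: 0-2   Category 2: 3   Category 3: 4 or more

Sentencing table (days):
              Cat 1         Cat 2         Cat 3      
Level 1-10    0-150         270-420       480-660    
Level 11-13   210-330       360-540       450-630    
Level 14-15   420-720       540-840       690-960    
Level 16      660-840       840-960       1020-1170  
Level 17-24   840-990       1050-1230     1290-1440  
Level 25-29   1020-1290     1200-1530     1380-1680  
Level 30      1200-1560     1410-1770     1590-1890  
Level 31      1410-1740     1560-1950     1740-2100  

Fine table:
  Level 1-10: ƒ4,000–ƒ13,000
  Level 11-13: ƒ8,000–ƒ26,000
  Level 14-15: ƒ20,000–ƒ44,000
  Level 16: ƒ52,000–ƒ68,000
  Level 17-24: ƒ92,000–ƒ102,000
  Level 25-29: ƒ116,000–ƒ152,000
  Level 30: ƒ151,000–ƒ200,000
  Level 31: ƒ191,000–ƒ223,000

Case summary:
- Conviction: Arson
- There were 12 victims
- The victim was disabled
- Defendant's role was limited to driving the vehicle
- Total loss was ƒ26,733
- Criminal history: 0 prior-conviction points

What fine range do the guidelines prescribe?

ƒ191,000–ƒ223,000

Base offense level for arson: 26.
§1 does not apply.
§2 applies (level before this adjustment is 26 ≥ 25, so +4): 26 + 4 = 30.
§3 applies: 30 − 2 = 28.
§4 applies: 28 + 1 = 29.
§5 applies (level before this adjustment is 29 ≥ 17, so +5): 29 + 5 = 34.
Level 34 exceeds the maximum of 31; capped at 31.
Final offense level: 31.
Level 31 falls in the 31 band.
Fine table: Level 31 → ƒ191,000–ƒ223,000.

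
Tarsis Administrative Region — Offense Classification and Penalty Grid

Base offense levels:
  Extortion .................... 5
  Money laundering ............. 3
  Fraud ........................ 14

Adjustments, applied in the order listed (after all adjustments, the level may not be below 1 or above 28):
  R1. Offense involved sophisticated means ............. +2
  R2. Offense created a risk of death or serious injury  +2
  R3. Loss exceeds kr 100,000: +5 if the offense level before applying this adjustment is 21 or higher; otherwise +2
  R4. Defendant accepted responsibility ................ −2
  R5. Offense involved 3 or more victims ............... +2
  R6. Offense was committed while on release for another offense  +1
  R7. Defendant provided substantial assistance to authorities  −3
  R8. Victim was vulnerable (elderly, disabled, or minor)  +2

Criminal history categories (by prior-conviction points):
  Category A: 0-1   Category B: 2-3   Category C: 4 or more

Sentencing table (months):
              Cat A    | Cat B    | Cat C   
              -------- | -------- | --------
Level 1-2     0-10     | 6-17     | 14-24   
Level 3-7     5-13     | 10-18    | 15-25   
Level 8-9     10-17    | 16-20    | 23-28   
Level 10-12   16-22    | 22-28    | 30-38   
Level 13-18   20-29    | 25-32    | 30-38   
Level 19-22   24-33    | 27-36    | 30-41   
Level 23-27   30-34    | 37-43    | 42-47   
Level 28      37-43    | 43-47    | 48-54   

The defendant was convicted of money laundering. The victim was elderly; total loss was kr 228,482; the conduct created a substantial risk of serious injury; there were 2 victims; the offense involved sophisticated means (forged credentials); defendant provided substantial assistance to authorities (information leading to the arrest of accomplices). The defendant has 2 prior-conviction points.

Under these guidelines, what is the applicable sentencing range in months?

16-20 months

Base offense level for money laundering: 3.
R1 applies: 3 + 2 = 5.
R2 applies: 5 + 2 = 7.
R3 applies (level before this adjustment is 7 < 21, so +2): 7 + 2 = 9.
R4 does not apply.
R5 does not apply.
R6 does not apply.
R7 applies: 9 − 3 = 6.
R8 applies: 6 + 2 = 8.
Final offense level: 8.
Criminal history: 2 prior points → Category B (2-3).
Level 8 falls in the 8-9 band.
Grid: Level 8-9 × Category B = 16-20 months.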